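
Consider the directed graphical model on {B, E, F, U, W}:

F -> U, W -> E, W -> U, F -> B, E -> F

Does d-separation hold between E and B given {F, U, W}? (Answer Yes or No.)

There are 2 undirected paths between E and B; checking each against the conditioning set {F, U, W}:
Path 1: E ← W → U ← F → B
  W is a fork here and W is conditioned on, so the path is blocked at W.
Path 2: E → F → B
  F is a chain here and F is conditioned on, so the path is blocked at F.
All paths are blocked; E ⊥ B | {F, U, W} holds.

Yes — E and B are d-separated given {F, U, W}.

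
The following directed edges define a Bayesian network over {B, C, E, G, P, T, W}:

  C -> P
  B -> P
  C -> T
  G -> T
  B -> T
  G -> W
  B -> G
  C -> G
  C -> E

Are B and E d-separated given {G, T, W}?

No — B and E are not d-separated given {G, T, W}.

There are 5 undirected paths between B and E; checking each against the conditioning set {G, T, W}:
  1. B → T ← G ← C → E — T:collider[open]; G:chain[blocks]; C:fork[open] ⇒ blocked
  2. B → T ← C → E — T:collider[open]; C:fork[open] ⇒ active
  3. B → G → T ← C → E — G:chain[blocks]; T:collider[open]; C:fork[open] ⇒ blocked
  4. B → G ← C → E — G:collider[open]; C:fork[open] ⇒ active
  5. B → P ← C → E — P:collider[blocks]; C:fork[open] ⇒ blocked
Because an active path exists, B and E are not d-separated.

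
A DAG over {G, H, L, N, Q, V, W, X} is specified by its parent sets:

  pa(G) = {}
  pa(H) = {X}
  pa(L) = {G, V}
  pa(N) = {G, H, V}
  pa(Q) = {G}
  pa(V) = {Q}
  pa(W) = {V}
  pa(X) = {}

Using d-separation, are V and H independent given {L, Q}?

There are 3 undirected paths between V and H; checking each against the conditioning set {L, Q}:
Path 1: V → N ← H
  N is a collider here and neither N nor any of its descendants is conditioned on, so the collider stays closed — the path is blocked at N.
Path 2: V ← Q ← G → N ← H
  Q is a chain here and Q is conditioned on, so the path is blocked at Q.
Path 3: V → L ← G → N ← H
  N is a collider here and neither N nor any of its descendants is conditioned on, so the collider stays closed — the path is blocked at N.
All paths are blocked; V ⊥ H | {L, Q} holds.

Yes — V and H are d-separated given {L, Q}.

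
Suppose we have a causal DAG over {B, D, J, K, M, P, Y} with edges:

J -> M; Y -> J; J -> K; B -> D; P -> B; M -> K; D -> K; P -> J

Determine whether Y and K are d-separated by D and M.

Enumerating the 3 paths from Y to K and testing each for blocking by {D, M}:
Path 1: Y → J ← P → B → D → K
  D is a chain here and D is conditioned on, so the path is blocked at D.
Path 2: Y → J → K
  J is a chain and J is not conditioned on — no node blocks this path, so it is active.
Path 3: Y → J → M → K
  M is a chain here and M is conditioned on, so the path is blocked at M.
At least one path is unblocked, so d-separation fails.

No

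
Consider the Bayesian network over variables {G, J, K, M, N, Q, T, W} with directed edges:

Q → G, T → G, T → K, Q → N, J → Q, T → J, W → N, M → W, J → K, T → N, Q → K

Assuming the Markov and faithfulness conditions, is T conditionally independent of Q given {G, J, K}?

6 paths connect T and Q; each must be blocked for d-separation to hold:
  1. T → N ← Q — N:collider[blocks] ⇒ blocked
  2. T → K ← J → Q — K:collider[open]; J:fork[blocks] ⇒ blocked
  3. T → K ← Q — K:collider[open] ⇒ active
  4. T → J → K ← Q — J:chain[blocks]; K:collider[open] ⇒ blocked
  5. T → J → Q — J:chain[blocks] ⇒ blocked
  6. T → G ← Q — G:collider[open] ⇒ active
At least one path is unblocked, so d-separation fails.

No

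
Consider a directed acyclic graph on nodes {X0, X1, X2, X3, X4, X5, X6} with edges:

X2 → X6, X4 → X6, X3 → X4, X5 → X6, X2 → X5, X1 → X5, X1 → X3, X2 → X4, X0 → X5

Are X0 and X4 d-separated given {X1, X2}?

Yes

There are 5 undirected paths between X0 and X4; checking each against the conditioning set {X1, X2}:
  1. X0 → X5 → X6 ← X4 — X5:chain[open]; X6:collider[blocks] ⇒ blocked
  2. X0 → X5 → X6 ← X2 → X4 — X5:chain[open]; X6:collider[blocks]; X2:fork[blocks] ⇒ blocked
  3. X0 → X5 ← X1 → X3 → X4 — X5:collider[blocks]; X1:fork[blocks]; X3:chain[open] ⇒ blocked
  4. X0 → X5 ← X2 → X6 ← X4 — X5:collider[blocks]; X2:fork[blocks]; X6:collider[blocks] ⇒ blocked
  5. X0 → X5 ← X2 → X4 — X5:collider[blocks]; X2:fork[blocks] ⇒ blocked
All paths are blocked; X0 ⊥ X4 | {X1, X2} holds.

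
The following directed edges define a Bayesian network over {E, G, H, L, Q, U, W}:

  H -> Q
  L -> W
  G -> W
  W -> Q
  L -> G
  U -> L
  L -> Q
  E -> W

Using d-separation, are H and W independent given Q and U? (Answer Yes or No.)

No

We examine all 3 paths between H and W:
Path 1: H → Q ← W
  Q is a collider and Q is conditioned on, which opens it — no node blocks this path, so it is active.
Path 2: H → Q ← L → W
  Q is a collider and Q is conditioned on, which opens it; L is a fork and L is not conditioned on — no node blocks this path, so it is active.
Path 3: H → Q ← L → G → W
  Q is a collider and Q is conditioned on, which opens it; L is a fork and L is not conditioned on; G is a chain and G is not conditioned on — no node blocks this path, so it is active.
Because an active path exists, H and W are not d-separated.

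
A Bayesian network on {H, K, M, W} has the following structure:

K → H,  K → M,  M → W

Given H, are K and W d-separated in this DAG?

The only undirected path from K to W is:
Path 1: K → M → W
  M is a chain and M is not conditioned on — no node blocks this path, so it is active.
At least one path is unblocked, so d-separation fails.

No — K and W are not d-separated given {H}.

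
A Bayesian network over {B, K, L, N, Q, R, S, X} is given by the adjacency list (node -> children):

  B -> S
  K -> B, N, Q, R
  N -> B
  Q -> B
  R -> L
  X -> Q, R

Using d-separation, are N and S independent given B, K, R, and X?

Yes — N and S are d-separated given {B, K, R, X}.

There are 4 undirected paths between N and S; checking each against the conditioning set {B, K, R, X}:
  1. N ← K → R ← X → Q → B → S — K:fork[blocks]; R:collider[open]; X:fork[blocks]; Q:chain[open]; B:chain[blocks] ⇒ blocked
  2. N ← K → B → S — K:fork[blocks]; B:chain[blocks] ⇒ blocked
  3. N ← K → Q → B → S — K:fork[blocks]; Q:chain[open]; B:chain[blocks] ⇒ blocked
  4. N → B → S — B:chain[blocks] ⇒ blocked
Since every path is blocked, d-separation holds.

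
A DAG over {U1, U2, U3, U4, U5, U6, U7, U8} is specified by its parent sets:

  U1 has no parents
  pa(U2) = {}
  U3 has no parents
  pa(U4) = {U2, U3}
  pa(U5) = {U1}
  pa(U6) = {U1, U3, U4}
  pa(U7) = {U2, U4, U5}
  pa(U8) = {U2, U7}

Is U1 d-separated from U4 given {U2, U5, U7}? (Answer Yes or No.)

There are 5 undirected paths between U1 and U4; checking each against the conditioning set {U2, U5, U7}:
  1. U1 → U5 → U7 ← U4 — U5:chain[blocks]; U7:collider[open] ⇒ blocked
  2. U1 → U5 → U7 ← U2 → U4 — U5:chain[blocks]; U7:collider[open]; U2:fork[blocks] ⇒ blocked
  3. U1 → U5 → U7 → U8 ← U2 → U4 — U5:chain[blocks]; U7:chain[blocks]; U8:collider[blocks]; U2:fork[blocks] ⇒ blocked
  4. U1 → U6 ← U4 — U6:collider[blocks] ⇒ blocked
  5. U1 → U6 ← U3 → U4 — U6:collider[blocks]; U3:fork[open] ⇒ blocked
Every path is blocked, so U1 and U4 are d-separated given {U2, U5, U7}.

Yes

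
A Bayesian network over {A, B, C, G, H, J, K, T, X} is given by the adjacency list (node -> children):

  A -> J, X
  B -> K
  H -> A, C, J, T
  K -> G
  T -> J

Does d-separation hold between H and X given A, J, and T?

Yes

There are 3 undirected paths between H and X; checking each against the conditioning set {A, J, T}:
  1. H → T → J ← A → X — T:chain[blocks]; J:collider[open]; A:fork[blocks] ⇒ blocked
  2. H → J ← A → X — J:collider[open]; A:fork[blocks] ⇒ blocked
  3. H → A → X — A:chain[blocks] ⇒ blocked
Since every path is blocked, d-separation holds.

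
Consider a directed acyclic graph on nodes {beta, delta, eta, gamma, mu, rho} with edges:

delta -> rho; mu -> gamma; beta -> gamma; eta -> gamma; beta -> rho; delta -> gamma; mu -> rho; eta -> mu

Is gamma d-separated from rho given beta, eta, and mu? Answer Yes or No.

No — gamma and rho are not d-separated given {beta, eta, mu}.

We examine all 4 paths between gamma and rho:
Path 1: gamma ← delta → rho
  delta is a fork and delta is not conditioned on — no node blocks this path, so it is active.
Path 2: gamma ← beta → rho
  beta is a fork here and beta is conditioned on, so the path is blocked at beta.
Path 3: gamma ← mu → rho
  mu is a fork here and mu is conditioned on, so the path is blocked at mu.
Path 4: gamma ← eta → mu → rho
  eta is a fork here and eta is conditioned on, so the path is blocked at eta.
Because an active path exists, gamma and rho are not d-separated.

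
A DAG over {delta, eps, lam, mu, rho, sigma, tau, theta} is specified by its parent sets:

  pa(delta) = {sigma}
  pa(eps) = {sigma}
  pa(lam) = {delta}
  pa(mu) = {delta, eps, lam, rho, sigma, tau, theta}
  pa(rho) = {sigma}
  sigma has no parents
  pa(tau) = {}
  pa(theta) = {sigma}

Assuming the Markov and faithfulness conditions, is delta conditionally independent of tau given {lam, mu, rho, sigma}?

No — delta and tau are not d-separated given {lam, mu, rho, sigma}.

6 paths connect delta and tau; each must be blocked for d-separation to hold:
  1. delta → lam → mu ← tau — lam:chain[blocks]; mu:collider[open] ⇒ blocked
  2. delta ← sigma → rho → mu ← tau — sigma:fork[blocks]; rho:chain[blocks]; mu:collider[open] ⇒ blocked
  3. delta ← sigma → theta → mu ← tau — sigma:fork[blocks]; theta:chain[open]; mu:collider[open] ⇒ blocked
  4. delta ← sigma → eps → mu ← tau — sigma:fork[blocks]; eps:chain[open]; mu:collider[open] ⇒ blocked
  5. delta ← sigma → mu ← tau — sigma:fork[blocks]; mu:collider[open] ⇒ blocked
  6. delta → mu ← tau — mu:collider[open] ⇒ active
Because an active path exists, delta and tau are not d-separated.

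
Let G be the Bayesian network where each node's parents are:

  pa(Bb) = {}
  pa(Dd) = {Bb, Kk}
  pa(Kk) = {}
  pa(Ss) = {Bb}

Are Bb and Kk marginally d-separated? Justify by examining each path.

Yes

The only undirected path from Bb to Kk is:
Path 1: Bb → Dd ← Kk
  Dd is a collider here and neither Dd nor any of its descendants is conditioned on, so the collider stays closed — the path is blocked at Dd.
All paths are blocked; Bb ⊥ Kk | ∅ holds.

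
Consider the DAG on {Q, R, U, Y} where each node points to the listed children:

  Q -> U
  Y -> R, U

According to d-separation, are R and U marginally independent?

There is one path between R and U:
  1. R ← Y → U — Y:fork[open] ⇒ active
Because an active path exists, R and U are not d-separated.

No — R and U are not d-separated given ∅.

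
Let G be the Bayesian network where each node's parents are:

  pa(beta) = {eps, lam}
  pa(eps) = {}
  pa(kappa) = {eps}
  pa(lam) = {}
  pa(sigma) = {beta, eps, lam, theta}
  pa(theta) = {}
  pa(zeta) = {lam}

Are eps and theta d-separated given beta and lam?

We examine all 3 paths between eps and theta:
  1. eps → sigma ← theta — sigma:collider[blocks] ⇒ blocked
  2. eps → beta → sigma ← theta — beta:chain[blocks]; sigma:collider[blocks] ⇒ blocked
  3. eps → beta ← lam → sigma ← theta — beta:collider[open]; lam:fork[blocks]; sigma:collider[blocks] ⇒ blocked
All paths are blocked; eps ⊥ theta | {beta, lam} holds.

Yes — eps and theta are d-separated given {beta, lam}.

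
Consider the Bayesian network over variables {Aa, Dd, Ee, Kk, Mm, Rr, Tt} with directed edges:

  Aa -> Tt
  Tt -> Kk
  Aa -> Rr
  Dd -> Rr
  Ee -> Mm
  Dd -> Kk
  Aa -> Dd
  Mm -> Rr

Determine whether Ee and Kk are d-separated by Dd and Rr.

No — Ee and Kk are not d-separated given {Dd, Rr}.

We examine all 4 paths between Ee and Kk:
  1. Ee → Mm → Rr ← Aa → Tt → Kk — Mm:chain[open]; Rr:collider[open]; Aa:fork[open]; Tt:chain[open] ⇒ active
  2. Ee → Mm → Rr ← Aa → Dd → Kk — Mm:chain[open]; Rr:collider[open]; Aa:fork[open]; Dd:chain[blocks] ⇒ blocked
  3. Ee → Mm → Rr ← Dd ← Aa → Tt → Kk — Mm:chain[open]; Rr:collider[open]; Dd:chain[blocks]; Aa:fork[open]; Tt:chain[open] ⇒ blocked
  4. Ee → Mm → Rr ← Dd → Kk — Mm:chain[open]; Rr:collider[open]; Dd:fork[blocks] ⇒ blocked
At least one path is unblocked, so d-separation fails.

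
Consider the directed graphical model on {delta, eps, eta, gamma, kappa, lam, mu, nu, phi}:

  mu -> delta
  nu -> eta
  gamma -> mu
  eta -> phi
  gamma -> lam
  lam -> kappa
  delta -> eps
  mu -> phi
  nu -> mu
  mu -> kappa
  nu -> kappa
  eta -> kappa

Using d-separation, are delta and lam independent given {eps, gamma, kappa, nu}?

We examine all 6 paths between delta and lam:
Path 1: delta ← mu → phi ← eta → kappa ← lam
  phi is a collider here and neither phi nor any of its descendants is conditioned on, so the collider stays closed — the path is blocked at phi.
Path 2: delta ← mu → phi ← eta ← nu → kappa ← lam
  phi is a collider here and neither phi nor any of its descendants is conditioned on, so the collider stays closed — the path is blocked at phi.
Path 3: delta ← mu → kappa ← lam
  mu is a fork and mu is not conditioned on; kappa is a collider and kappa is conditioned on, which opens it — no node blocks this path, so it is active.
Path 4: delta ← mu ← nu → kappa ← lam
  nu is a fork here and nu is conditioned on, so the path is blocked at nu.
Path 5: delta ← mu ← nu → eta → kappa ← lam
  nu is a fork here and nu is conditioned on, so the path is blocked at nu.
Path 6: delta ← mu ← gamma → lam
  gamma is a fork here and gamma is conditioned on, so the path is blocked at gamma.
Because an active path exists, delta and lam are not d-separated.

No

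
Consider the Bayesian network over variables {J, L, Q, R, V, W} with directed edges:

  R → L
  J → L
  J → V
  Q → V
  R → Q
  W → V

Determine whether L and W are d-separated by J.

Yes

There are 2 undirected paths between L and W; checking each against the conditioning set {J}:
  1. L ← R → Q → V ← W — R:fork[open]; Q:chain[open]; V:collider[blocks] ⇒ blocked
  2. L ← J → V ← W — J:fork[blocks]; V:collider[blocks] ⇒ blocked
Since every path is blocked, d-separation holds.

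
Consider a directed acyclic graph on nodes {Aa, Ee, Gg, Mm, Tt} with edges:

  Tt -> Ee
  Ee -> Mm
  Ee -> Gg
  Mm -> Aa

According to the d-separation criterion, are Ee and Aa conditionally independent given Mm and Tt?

The only undirected path from Ee to Aa is:
Path 1: Ee → Mm → Aa
  Mm is a chain here and Mm is conditioned on, so the path is blocked at Mm.
All paths are blocked; Ee ⊥ Aa | {Mm, Tt} holds.

Yes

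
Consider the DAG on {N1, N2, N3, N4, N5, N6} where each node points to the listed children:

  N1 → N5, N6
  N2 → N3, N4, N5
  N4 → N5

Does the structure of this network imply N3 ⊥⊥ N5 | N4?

No — N3 and N5 are not d-separated given {N4}.

Enumerating the 2 paths from N3 to N5 and testing each for blocking by {N4}:
Path 1: N3 ← N2 → N4 → N5
  N4 is a chain here and N4 is conditioned on, so the path is blocked at N4.
Path 2: N3 ← N2 → N5
  N2 is a fork and N2 is not conditioned on — no node blocks this path, so it is active.
Since the path N3 ← N2 → N5 is active, N3 and N5 are not d-separated given {N4}.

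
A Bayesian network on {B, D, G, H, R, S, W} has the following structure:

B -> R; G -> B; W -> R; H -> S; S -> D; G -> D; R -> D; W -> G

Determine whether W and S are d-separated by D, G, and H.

4 paths connect W and S; each must be blocked for d-separation to hold:
  1. W → R ← B ← G → D ← S — R:collider[open]; B:chain[open]; G:fork[blocks]; D:collider[open] ⇒ blocked
  2. W → R → D ← S — R:chain[open]; D:collider[open] ⇒ active
  3. W → G → B → R → D ← S — G:chain[blocks]; B:chain[open]; R:chain[open]; D:collider[open] ⇒ blocked
  4. W → G → D ← S — G:chain[blocks]; D:collider[open] ⇒ blocked
Because an active path exists, W and S are not d-separated.

No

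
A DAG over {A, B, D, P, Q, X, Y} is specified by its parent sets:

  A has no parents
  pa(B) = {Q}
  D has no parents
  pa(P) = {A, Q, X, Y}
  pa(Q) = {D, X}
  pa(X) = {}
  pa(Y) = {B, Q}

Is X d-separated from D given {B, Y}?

Enumerating the 4 paths from X to D and testing each for blocking by {B, Y}:
Path 1: X → P ← Q ← D
  P is a collider here and neither P nor any of its descendants is conditioned on, so the collider stays closed — the path is blocked at P.
Path 2: X → P ← Y ← Q ← D
  P is a collider here and neither P nor any of its descendants is conditioned on, so the collider stays closed — the path is blocked at P.
Path 3: X → P ← Y ← B ← Q ← D
  P is a collider here and neither P nor any of its descendants is conditioned on, so the collider stays closed — the path is blocked at P.
Path 4: X → Q ← D
  Q is a collider and its descendant Y is conditioned on, which opens it — no node blocks this path, so it is active.
Because an active path exists, X and D are not d-separated.

No — X and D are not d-separated given {B, Y}.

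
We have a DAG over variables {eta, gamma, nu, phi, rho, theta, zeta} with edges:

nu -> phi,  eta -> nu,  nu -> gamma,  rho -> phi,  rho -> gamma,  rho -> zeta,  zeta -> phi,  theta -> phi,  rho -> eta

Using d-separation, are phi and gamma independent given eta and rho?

No

There are 6 undirected paths between phi and gamma; checking each against the conditioning set {eta, rho}:
Path 1: phi ← zeta ← rho → eta → nu → gamma
  rho is a fork here and rho is conditioned on, so the path is blocked at rho.
Path 2: phi ← zeta ← rho → gamma
  rho is a fork here and rho is conditioned on, so the path is blocked at rho.
Path 3: phi ← rho → eta → nu → gamma
  rho is a fork here and rho is conditioned on, so the path is blocked at rho.
Path 4: phi ← rho → gamma
  rho is a fork here and rho is conditioned on, so the path is blocked at rho.
Path 5: phi ← nu ← eta ← rho → gamma
  eta is a chain here and eta is conditioned on, so the path is blocked at eta.
Path 6: phi ← nu → gamma
  nu is a fork and nu is not conditioned on — no node blocks this path, so it is active.
Because an active path exists, phi and gamma are not d-separated.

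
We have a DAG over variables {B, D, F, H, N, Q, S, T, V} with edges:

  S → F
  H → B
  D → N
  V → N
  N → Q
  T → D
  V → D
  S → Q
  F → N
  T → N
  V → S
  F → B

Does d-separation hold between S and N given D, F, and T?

5 paths connect S and N; each must be blocked for d-separation to hold:
Path 1: S ← V → N
  V is a fork and V is not conditioned on — no node blocks this path, so it is active.
Path 2: S ← V → D → N
  D is a chain here and D is conditioned on, so the path is blocked at D.
Path 3: S ← V → D ← T → N
  T is a fork here and T is conditioned on, so the path is blocked at T.
Path 4: S → Q ← N
  Q is a collider here and neither Q nor any of its descendants is conditioned on, so the collider stays closed — the path is blocked at Q.
Path 5: S → F → N
  F is a chain here and F is conditioned on, so the path is blocked at F.
At least one path is unblocked, so d-separation fails.

No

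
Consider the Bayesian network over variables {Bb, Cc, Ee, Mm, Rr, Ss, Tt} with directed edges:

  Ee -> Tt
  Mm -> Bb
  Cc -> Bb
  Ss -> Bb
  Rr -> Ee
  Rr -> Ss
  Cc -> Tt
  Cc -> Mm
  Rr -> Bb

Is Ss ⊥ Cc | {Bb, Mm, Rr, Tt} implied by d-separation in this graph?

6 paths connect Ss and Cc; each must be blocked for d-separation to hold:
  1. Ss → Bb ← Mm ← Cc — Bb:collider[open]; Mm:chain[blocks] ⇒ blocked
  2. Ss → Bb ← Rr → Ee → Tt ← Cc — Bb:collider[open]; Rr:fork[blocks]; Ee:chain[open]; Tt:collider[open] ⇒ blocked
  3. Ss → Bb ← Cc — Bb:collider[open] ⇒ active
  4. Ss ← Rr → Bb ← Mm ← Cc — Rr:fork[blocks]; Bb:collider[open]; Mm:chain[blocks] ⇒ blocked
  5. Ss ← Rr → Bb ← Cc — Rr:fork[blocks]; Bb:collider[open] ⇒ blocked
  6. Ss ← Rr → Ee → Tt ← Cc — Rr:fork[blocks]; Ee:chain[open]; Tt:collider[open] ⇒ blocked
Because an active path exists, Ss and Cc are not d-separated.

No — Ss and Cc are not d-separated given {Bb, Mm, Rr, Tt}.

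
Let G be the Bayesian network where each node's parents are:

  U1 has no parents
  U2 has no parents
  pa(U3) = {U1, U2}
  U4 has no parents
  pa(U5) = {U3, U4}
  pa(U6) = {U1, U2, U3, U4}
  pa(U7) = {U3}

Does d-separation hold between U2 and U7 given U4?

There are 4 undirected paths between U2 and U7; checking each against the conditioning set {U4}:
Path 1: U2 → U6 ← U4 → U5 ← U3 → U7
  U6 is a collider here and neither U6 nor any of its descendants is conditioned on, so the collider stays closed — the path is blocked at U6.
Path 2: U2 → U6 ← U1 → U3 → U7
  U6 is a collider here and neither U6 nor any of its descendants is conditioned on, so the collider stays closed — the path is blocked at U6.
Path 3: U2 → U6 ← U3 → U7
  U6 is a collider here and neither U6 nor any of its descendants is conditioned on, so the collider stays closed — the path is blocked at U6.
Path 4: U2 → U3 → U7
  U3 is a chain and U3 is not conditioned on — no node blocks this path, so it is active.
At least one path is unblocked, so d-separation fails.

No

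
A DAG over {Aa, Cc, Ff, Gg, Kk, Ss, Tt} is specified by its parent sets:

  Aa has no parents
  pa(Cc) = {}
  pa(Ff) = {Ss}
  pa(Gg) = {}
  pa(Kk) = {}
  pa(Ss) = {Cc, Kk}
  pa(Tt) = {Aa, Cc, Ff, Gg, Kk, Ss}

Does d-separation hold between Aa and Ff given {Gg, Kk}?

Yes — Aa and Ff are d-separated given {Gg, Kk}.

Enumerating the 4 paths from Aa to Ff and testing each for blocking by {Gg, Kk}:
Path 1: Aa → Tt ← Ff
  Tt is a collider here and neither Tt nor any of its descendants is conditioned on, so the collider stays closed — the path is blocked at Tt.
Path 2: Aa → Tt ← Ss → Ff
  Tt is a collider here and neither Tt nor any of its descendants is conditioned on, so the collider stays closed — the path is blocked at Tt.
Path 3: Aa → Tt ← Kk → Ss → Ff
  Tt is a collider here and neither Tt nor any of its descendants is conditioned on, so the collider stays closed — the path is blocked at Tt.
Path 4: Aa → Tt ← Cc → Ss → Ff
  Tt is a collider here and neither Tt nor any of its descendants is conditioned on, so the collider stays closed — the path is blocked at Tt.
Every path is blocked, so Aa and Ff are d-separated given {Gg, Kk}.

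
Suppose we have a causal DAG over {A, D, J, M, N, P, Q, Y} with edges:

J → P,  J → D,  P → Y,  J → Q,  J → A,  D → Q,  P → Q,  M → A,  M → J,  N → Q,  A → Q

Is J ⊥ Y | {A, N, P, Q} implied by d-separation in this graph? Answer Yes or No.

We examine all 5 paths between J and Y:
Path 1: J → D → Q ← P → Y
  P is a fork here and P is conditioned on, so the path is blocked at P.
Path 2: J ← M → A → Q ← P → Y
  A is a chain here and A is conditioned on, so the path is blocked at A.
Path 3: J → Q ← P → Y
  P is a fork here and P is conditioned on, so the path is blocked at P.
Path 4: J → A → Q ← P → Y
  A is a chain here and A is conditioned on, so the path is blocked at A.
Path 5: J → P → Y
  P is a chain here and P is conditioned on, so the path is blocked at P.
All paths are blocked; J ⊥ Y | {A, N, P, Q} holds.

Yes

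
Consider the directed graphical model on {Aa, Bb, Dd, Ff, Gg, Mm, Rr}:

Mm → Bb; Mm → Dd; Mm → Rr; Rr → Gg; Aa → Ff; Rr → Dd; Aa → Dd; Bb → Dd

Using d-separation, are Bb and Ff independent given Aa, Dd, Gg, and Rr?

Enumerating the 3 paths from Bb to Ff and testing each for blocking by {Aa, Dd, Gg, Rr}:
  1. Bb → Dd ← Aa → Ff — Dd:collider[open]; Aa:fork[blocks] ⇒ blocked
  2. Bb ← Mm → Rr → Dd ← Aa → Ff — Mm:fork[open]; Rr:chain[blocks]; Dd:collider[open]; Aa:fork[blocks] ⇒ blocked
  3. Bb ← Mm → Dd ← Aa → Ff — Mm:fork[open]; Dd:collider[open]; Aa:fork[blocks] ⇒ blocked
Every path is blocked, so Bb and Ff are d-separated given {Aa, Dd, Gg, Rr}.

Yes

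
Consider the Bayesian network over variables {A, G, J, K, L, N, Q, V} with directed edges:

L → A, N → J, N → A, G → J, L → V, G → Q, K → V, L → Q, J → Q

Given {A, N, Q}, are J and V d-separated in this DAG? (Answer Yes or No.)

Enumerating the 3 paths from J to V and testing each for blocking by {A, N, Q}:
Path 1: J ← N → A ← L → V
  N is a fork here and N is conditioned on, so the path is blocked at N.
Path 2: J ← G → Q ← L → V
  G is a fork and G is not conditioned on; Q is a collider and Q is conditioned on, which opens it; L is a fork and L is not conditioned on — no node blocks this path, so it is active.
Path 3: J → Q ← L → V
  Q is a collider and Q is conditioned on, which opens it; L is a fork and L is not conditioned on — no node blocks this path, so it is active.
At least one path is unblocked, so d-separation fails.

No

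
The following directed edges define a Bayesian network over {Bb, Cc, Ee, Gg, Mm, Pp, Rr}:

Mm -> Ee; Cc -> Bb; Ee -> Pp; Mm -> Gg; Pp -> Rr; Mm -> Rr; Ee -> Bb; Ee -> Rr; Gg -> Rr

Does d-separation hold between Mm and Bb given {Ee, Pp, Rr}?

Yes

We examine all 5 paths between Mm and Bb:
Path 1: Mm → Gg → Rr ← Pp ← Ee → Bb
  Pp is a chain here and Pp is conditioned on, so the path is blocked at Pp.
Path 2: Mm → Gg → Rr ← Ee → Bb
  Ee is a fork here and Ee is conditioned on, so the path is blocked at Ee.
Path 3: Mm → Ee → Bb
  Ee is a chain here and Ee is conditioned on, so the path is blocked at Ee.
Path 4: Mm → Rr ← Pp ← Ee → Bb
  Pp is a chain here and Pp is conditioned on, so the path is blocked at Pp.
Path 5: Mm → Rr ← Ee → Bb
  Ee is a fork here and Ee is conditioned on, so the path is blocked at Ee.
All paths are blocked; Mm ⊥ Bb | {Ee, Pp, Rr} holds.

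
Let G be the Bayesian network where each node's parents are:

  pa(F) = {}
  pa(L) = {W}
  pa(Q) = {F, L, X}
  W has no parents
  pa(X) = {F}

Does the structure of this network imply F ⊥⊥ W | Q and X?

No — F and W are not d-separated given {Q, X}.

We examine all 2 paths between F and W:
  1. F → Q ← L ← W — Q:collider[open]; L:chain[open] ⇒ active
  2. F → X → Q ← L ← W — X:chain[blocks]; Q:collider[open]; L:chain[open] ⇒ blocked
Because an active path exists, F and W are not d-separated.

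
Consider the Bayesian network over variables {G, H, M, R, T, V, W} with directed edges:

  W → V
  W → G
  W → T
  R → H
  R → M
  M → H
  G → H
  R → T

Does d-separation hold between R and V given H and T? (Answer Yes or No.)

There are 3 undirected paths between R and V; checking each against the conditioning set {H, T}:
Path 1: R → T ← W → V
  T is a collider and T is conditioned on, which opens it; W is a fork and W is not conditioned on — no node blocks this path, so it is active.
Path 2: R → M → H ← G ← W → V
  M is a chain and M is not conditioned on; H is a collider and H is conditioned on, which opens it; G is a chain and G is not conditioned on; W is a fork and W is not conditioned on — no node blocks this path, so it is active.
Path 3: R → H ← G ← W → V
  H is a collider and H is conditioned on, which opens it; G is a chain and G is not conditioned on; W is a fork and W is not conditioned on — no node blocks this path, so it is active.
At least one path is unblocked, so d-separation fails.

No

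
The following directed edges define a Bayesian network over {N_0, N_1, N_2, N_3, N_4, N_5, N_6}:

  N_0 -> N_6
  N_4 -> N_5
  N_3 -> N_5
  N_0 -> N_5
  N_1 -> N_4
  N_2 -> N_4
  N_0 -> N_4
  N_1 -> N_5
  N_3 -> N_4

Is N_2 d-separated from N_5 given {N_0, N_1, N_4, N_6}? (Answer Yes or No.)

No — N_2 and N_5 are not d-separated given {N_0, N_1, N_4, N_6}.

There are 4 undirected paths between N_2 and N_5; checking each against the conditioning set {N_0, N_1, N_4, N_6}:
  1. N_2 → N_4 → N_5 — N_4:chain[blocks] ⇒ blocked
  2. N_2 → N_4 ← N_3 → N_5 — N_4:collider[open]; N_3:fork[open] ⇒ active
  3. N_2 → N_4 ← N_0 → N_5 — N_4:collider[open]; N_0:fork[blocks] ⇒ blocked
  4. N_2 → N_4 ← N_1 → N_5 — N_4:collider[open]; N_1:fork[blocks] ⇒ blocked
At least one path is unblocked, so d-separation fails.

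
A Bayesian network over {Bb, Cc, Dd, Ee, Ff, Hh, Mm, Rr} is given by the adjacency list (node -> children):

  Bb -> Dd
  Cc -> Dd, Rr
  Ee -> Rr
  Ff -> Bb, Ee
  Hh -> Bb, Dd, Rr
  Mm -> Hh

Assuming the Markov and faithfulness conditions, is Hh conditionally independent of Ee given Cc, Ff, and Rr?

6 paths connect Hh and Ee; each must be blocked for d-separation to hold:
  1. Hh → Bb → Dd ← Cc → Rr ← Ee — Bb:chain[open]; Dd:collider[blocks]; Cc:fork[blocks]; Rr:collider[open] ⇒ blocked
  2. Hh → Bb ← Ff → Ee — Bb:collider[blocks]; Ff:fork[blocks] ⇒ blocked
  3. Hh → Dd ← Bb ← Ff → Ee — Dd:collider[blocks]; Bb:chain[open]; Ff:fork[blocks] ⇒ blocked
  4. Hh → Dd ← Cc → Rr ← Ee — Dd:collider[blocks]; Cc:fork[blocks]; Rr:collider[open] ⇒ blocked
  5. Hh → Rr ← Cc → Dd ← Bb ← Ff → Ee — Rr:collider[open]; Cc:fork[blocks]; Dd:collider[blocks]; Bb:chain[open]; Ff:fork[blocks] ⇒ blocked
  6. Hh → Rr ← Ee — Rr:collider[open] ⇒ active
Because an active path exists, Hh and Ee are not d-separated.

No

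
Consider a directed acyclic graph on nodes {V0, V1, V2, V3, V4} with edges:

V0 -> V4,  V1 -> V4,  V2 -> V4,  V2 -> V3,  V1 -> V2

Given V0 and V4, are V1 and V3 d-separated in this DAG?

2 paths connect V1 and V3; each must be blocked for d-separation to hold:
  1. V1 → V4 ← V2 → V3 — V4:collider[open]; V2:fork[open] ⇒ active
  2. V1 → V2 → V3 — V2:chain[open] ⇒ active
Since the path V1 → V4 ← V2 → V3 is active, V1 and V3 are not d-separated given {V0, V4}.

No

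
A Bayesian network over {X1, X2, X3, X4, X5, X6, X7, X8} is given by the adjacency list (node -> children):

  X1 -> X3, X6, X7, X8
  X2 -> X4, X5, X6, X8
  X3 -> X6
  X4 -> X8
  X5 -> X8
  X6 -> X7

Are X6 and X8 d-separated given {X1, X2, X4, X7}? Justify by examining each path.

Yes

Enumerating the 6 paths from X6 to X8 and testing each for blocking by {X1, X2, X4, X7}:
  1. X6 ← X1 → X8 — X1:fork[blocks] ⇒ blocked
  2. X6 ← X3 ← X1 → X8 — X3:chain[open]; X1:fork[blocks] ⇒ blocked
  3. X6 → X7 ← X1 → X8 — X7:collider[open]; X1:fork[blocks] ⇒ blocked
  4. X6 ← X2 → X8 — X2:fork[blocks] ⇒ blocked
  5. X6 ← X2 → X4 → X8 — X2:fork[blocks]; X4:chain[blocks] ⇒ blocked
  6. X6 ← X2 → X5 → X8 — X2:fork[blocks]; X5:chain[open] ⇒ blocked
All paths are blocked; X6 ⊥ X8 | {X1, X2, X4, X7} holds.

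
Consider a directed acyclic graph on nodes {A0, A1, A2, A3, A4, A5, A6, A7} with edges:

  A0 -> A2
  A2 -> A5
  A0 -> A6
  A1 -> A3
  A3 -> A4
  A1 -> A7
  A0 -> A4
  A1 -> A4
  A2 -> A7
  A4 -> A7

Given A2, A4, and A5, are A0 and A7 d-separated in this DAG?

No — A0 and A7 are not d-separated given {A2, A4, A5}.

Enumerating the 4 paths from A0 to A7 and testing each for blocking by {A2, A4, A5}:
  1. A0 → A4 ← A1 → A7 — A4:collider[open]; A1:fork[open] ⇒ active
  2. A0 → A4 ← A3 ← A1 → A7 — A4:collider[open]; A3:chain[open]; A1:fork[open] ⇒ active
  3. A0 → A4 → A7 — A4:chain[blocks] ⇒ blocked
  4. A0 → A2 → A7 — A2:chain[blocks] ⇒ blocked
Because an active path exists, A0 and A7 are not d-separated.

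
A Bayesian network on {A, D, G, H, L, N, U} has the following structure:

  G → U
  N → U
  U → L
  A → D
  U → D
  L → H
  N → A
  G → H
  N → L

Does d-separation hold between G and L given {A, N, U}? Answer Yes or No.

We examine all 4 paths between G and L:
Path 1: G → H ← L
  H is a collider here and neither H nor any of its descendants is conditioned on, so the collider stays closed — the path is blocked at H.
Path 2: G → U → D ← A ← N → L
  U is a chain here and U is conditioned on, so the path is blocked at U.
Path 3: G → U ← N → L
  N is a fork here and N is conditioned on, so the path is blocked at N.
Path 4: G → U → L
  U is a chain here and U is conditioned on, so the path is blocked at U.
Every path is blocked, so G and L are d-separated given {A, N, U}.

Yes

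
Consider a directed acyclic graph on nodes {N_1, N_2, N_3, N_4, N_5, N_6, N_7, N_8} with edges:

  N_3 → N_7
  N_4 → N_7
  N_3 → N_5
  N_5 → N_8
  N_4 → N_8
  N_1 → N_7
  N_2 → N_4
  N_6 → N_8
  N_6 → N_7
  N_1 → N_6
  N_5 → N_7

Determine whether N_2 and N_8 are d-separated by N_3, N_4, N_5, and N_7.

We examine all 5 paths between N_2 and N_8:
Path 1: N_2 → N_4 → N_7 ← N_3 → N_5 → N_8
  N_4 is a chain here and N_4 is conditioned on, so the path is blocked at N_4.
Path 2: N_2 → N_4 → N_7 ← N_5 → N_8
  N_4 is a chain here and N_4 is conditioned on, so the path is blocked at N_4.
Path 3: N_2 → N_4 → N_7 ← N_6 → N_8
  N_4 is a chain here and N_4 is conditioned on, so the path is blocked at N_4.
Path 4: N_2 → N_4 → N_7 ← N_1 → N_6 → N_8
  N_4 is a chain here and N_4 is conditioned on, so the path is blocked at N_4.
Path 5: N_2 → N_4 → N_8
  N_4 is a chain here and N_4 is conditioned on, so the path is blocked at N_4.
Since every path is blocked, d-separation holds.

Yes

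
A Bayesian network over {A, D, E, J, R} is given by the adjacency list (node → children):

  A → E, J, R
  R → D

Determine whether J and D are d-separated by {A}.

The only undirected path from J to D is:
Path 1: J ← A → R → D
  A is a fork here and A is conditioned on, so the path is blocked at A.
Since every path is blocked, d-separation holds.

Yes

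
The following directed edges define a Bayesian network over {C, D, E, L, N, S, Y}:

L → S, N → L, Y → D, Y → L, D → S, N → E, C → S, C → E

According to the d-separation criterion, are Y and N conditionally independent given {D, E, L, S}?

We examine all 4 paths between Y and N:
Path 1: Y → D → S ← L ← N
  D is a chain here and D is conditioned on, so the path is blocked at D.
Path 2: Y → D → S ← C → E ← N
  D is a chain here and D is conditioned on, so the path is blocked at D.
Path 3: Y → L ← N
  L is a collider and L is conditioned on, which opens it — no node blocks this path, so it is active.
Path 4: Y → L → S ← C → E ← N
  L is a chain here and L is conditioned on, so the path is blocked at L.
Because an active path exists, Y and N are not d-separated.

No — Y and N are not d-separated given {D, E, L, S}.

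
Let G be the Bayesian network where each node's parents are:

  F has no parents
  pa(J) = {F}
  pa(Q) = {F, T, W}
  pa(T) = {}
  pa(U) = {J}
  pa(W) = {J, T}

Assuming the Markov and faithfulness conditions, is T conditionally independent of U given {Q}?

No — T and U are not d-separated given {Q}.

4 paths connect T and U; each must be blocked for d-separation to hold:
Path 1: T → W ← J → U
  W is a collider and its descendant Q is conditioned on, which opens it; J is a fork and J is not conditioned on — no node blocks this path, so it is active.
Path 2: T → W → Q ← F → J → U
  W is a chain and W is not conditioned on; Q is a collider and Q is conditioned on, which opens it; F is a fork and F is not conditioned on; J is a chain and J is not conditioned on — no node blocks this path, so it is active.
Path 3: T → Q ← W ← J → U
  Q is a collider and Q is conditioned on, which opens it; W is a chain and W is not conditioned on; J is a fork and J is not conditioned on — no node blocks this path, so it is active.
Path 4: T → Q ← F → J → U
  Q is a collider and Q is conditioned on, which opens it; F is a fork and F is not conditioned on; J is a chain and J is not conditioned on — no node blocks this path, so it is active.
Since the path T → W ← J → U is active, T and U are not d-separated given {Q}.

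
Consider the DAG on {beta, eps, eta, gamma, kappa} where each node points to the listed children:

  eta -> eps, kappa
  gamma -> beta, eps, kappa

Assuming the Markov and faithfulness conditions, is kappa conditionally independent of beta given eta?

No

Enumerating the 2 paths from kappa to beta and testing each for blocking by {eta}:
Path 1: kappa ← gamma → beta
  gamma is a fork and gamma is not conditioned on — no node blocks this path, so it is active.
Path 2: kappa ← eta → eps ← gamma → beta
  eta is a fork here and eta is conditioned on, so the path is blocked at eta.
Because an active path exists, kappa and beta are not d-separated.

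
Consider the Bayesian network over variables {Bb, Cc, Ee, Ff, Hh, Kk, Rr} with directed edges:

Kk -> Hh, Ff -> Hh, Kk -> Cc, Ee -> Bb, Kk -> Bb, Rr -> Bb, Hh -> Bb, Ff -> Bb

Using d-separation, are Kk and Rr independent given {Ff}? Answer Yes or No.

We examine all 3 paths between Kk and Rr:
  1. Kk → Hh → Bb ← Rr — Hh:chain[open]; Bb:collider[blocks] ⇒ blocked
  2. Kk → Hh ← Ff → Bb ← Rr — Hh:collider[blocks]; Ff:fork[blocks]; Bb:collider[blocks] ⇒ blocked
  3. Kk → Bb ← Rr — Bb:collider[blocks] ⇒ blocked
Since every path is blocked, d-separation holds.

Yes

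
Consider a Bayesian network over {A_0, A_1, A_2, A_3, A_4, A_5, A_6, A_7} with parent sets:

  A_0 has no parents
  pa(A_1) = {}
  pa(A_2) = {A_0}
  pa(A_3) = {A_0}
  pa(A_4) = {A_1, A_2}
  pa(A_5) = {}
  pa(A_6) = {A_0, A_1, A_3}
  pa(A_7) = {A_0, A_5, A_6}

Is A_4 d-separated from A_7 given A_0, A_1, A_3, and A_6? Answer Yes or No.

Yes

We examine all 6 paths between A_4 and A_7:
Path 1: A_4 ← A_2 ← A_0 → A_6 → A_7
  A_0 is a fork here and A_0 is conditioned on, so the path is blocked at A_0.
Path 2: A_4 ← A_2 ← A_0 → A_7
  A_0 is a fork here and A_0 is conditioned on, so the path is blocked at A_0.
Path 3: A_4 ← A_2 ← A_0 → A_3 → A_6 → A_7
  A_0 is a fork here and A_0 is conditioned on, so the path is blocked at A_0.
Path 4: A_4 ← A_1 → A_6 ← A_0 → A_7
  A_1 is a fork here and A_1 is conditioned on, so the path is blocked at A_1.
Path 5: A_4 ← A_1 → A_6 → A_7
  A_1 is a fork here and A_1 is conditioned on, so the path is blocked at A_1.
Path 6: A_4 ← A_1 → A_6 ← A_3 ← A_0 → A_7
  A_1 is a fork here and A_1 is conditioned on, so the path is blocked at A_1.
All paths are blocked; A_4 ⊥ A_7 | {A_0, A_1, A_3, A_6} holds.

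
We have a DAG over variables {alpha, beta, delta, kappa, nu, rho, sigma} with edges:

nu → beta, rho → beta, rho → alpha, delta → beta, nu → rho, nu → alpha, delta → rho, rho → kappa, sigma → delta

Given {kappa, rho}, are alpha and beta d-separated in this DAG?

Enumerating the 6 paths from alpha to beta and testing each for blocking by {kappa, rho}:
Path 1: alpha ← rho → beta
  rho is a fork here and rho is conditioned on, so the path is blocked at rho.
Path 2: alpha ← rho ← nu → beta
  rho is a chain here and rho is conditioned on, so the path is blocked at rho.
Path 3: alpha ← rho ← delta → beta
  rho is a chain here and rho is conditioned on, so the path is blocked at rho.
Path 4: alpha ← nu → beta
  nu is a fork and nu is not conditioned on — no node blocks this path, so it is active.
Path 5: alpha ← nu → rho → beta
  rho is a chain here and rho is conditioned on, so the path is blocked at rho.
Path 6: alpha ← nu → rho ← delta → beta
  nu is a fork and nu is not conditioned on; rho is a collider and rho is conditioned on, which opens it; delta is a fork and delta is not conditioned on — no node blocks this path, so it is active.
Because an active path exists, alpha and beta are not d-separated.

No — alpha and beta are not d-separated given {kappa, rho}.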